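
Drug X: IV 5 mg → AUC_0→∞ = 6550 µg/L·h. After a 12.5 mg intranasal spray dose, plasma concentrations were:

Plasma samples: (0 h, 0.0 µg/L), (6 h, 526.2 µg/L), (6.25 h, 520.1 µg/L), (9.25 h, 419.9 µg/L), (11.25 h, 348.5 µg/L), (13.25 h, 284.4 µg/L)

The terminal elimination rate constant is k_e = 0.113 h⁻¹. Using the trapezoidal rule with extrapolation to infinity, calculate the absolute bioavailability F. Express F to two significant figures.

Trapezoidal AUC_0→13.25 (intranasal spray):
  [0→6]: (0.0+526.2)/2 × 6 = 1578.6
  [6→6.25]: (526.2+520.1)/2 × 0.25 = 130.7875
  [6.25→9.25]: (520.1+419.9)/2 × 3 = 1410.0
  [9.25→11.25]: (419.9+348.5)/2 × 2 = 768.4
  [11.25→13.25]: (348.5+284.4)/2 × 2 = 632.9
  Sum = 4520.6875 µg/L·h
Tail: C_last/k_e = 284.4/0.113 = 2516.814
AUC_0→∞ (intranasal spray) = 4520.6875 + 2516.814 = 7037.5015 µg/L·h
F = (AUC_ev/D_ev)/(AUC_iv/D_iv) = (7037.5015/12.5)/(6550/5) = 563.00012/1310 = 0.4298

F = 0.43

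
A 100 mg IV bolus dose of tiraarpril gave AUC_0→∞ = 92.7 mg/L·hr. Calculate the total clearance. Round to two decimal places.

CL = 1.08 L/hr

CL = Dose_iv / AUC_0→∞
   = 100 / 92.7 = 1.07875 L/hr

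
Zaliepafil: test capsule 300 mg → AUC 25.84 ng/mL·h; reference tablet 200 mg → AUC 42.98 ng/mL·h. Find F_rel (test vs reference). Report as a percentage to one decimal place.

F_rel = (AUC_test/D_test) / (AUC_ref/D_ref)
      = (25.84/300) / (42.98/200)
      = 0.0861333 / 0.2149 = 0.4008 = 40.08%

F_rel = 40.1%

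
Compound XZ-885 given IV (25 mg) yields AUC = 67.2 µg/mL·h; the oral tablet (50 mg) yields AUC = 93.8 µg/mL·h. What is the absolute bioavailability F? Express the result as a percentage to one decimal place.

F = (AUC_ev / D_ev) / (AUC_iv / D_iv)
  = (93.8/50) / (67.2/25)
  = 1.876 / 2.688 = 0.6979
  = 69.79%

F = 69.8%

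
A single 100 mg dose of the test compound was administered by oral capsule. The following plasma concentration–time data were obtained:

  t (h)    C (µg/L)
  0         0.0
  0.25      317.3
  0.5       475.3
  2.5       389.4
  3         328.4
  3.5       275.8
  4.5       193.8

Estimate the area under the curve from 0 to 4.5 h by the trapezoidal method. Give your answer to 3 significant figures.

AUC = 1570 µg/L·h

Trapezoidal AUC_0→4.5:
  [0→0.25]: (0.0+317.3)/2 × 0.25 = 39.6625
  [0.25→0.5]: (317.3+475.3)/2 × 0.25 = 99.075
  [0.5→2.5]: (475.3+389.4)/2 × 2 = 864.7
  [2.5→3]: (389.4+328.4)/2 × 0.5 = 179.45
  [3→3.5]: (328.4+275.8)/2 × 0.5 = 151.05
  [3.5→4.5]: (275.8+193.8)/2 × 1 = 234.8
  Sum = 1568.7375 µg/L·h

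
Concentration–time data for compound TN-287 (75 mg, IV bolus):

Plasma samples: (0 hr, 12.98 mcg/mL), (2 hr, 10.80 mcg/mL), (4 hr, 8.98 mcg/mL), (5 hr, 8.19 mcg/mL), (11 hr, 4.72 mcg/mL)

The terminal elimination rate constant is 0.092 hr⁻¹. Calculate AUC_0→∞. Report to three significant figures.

AUC = 142 mcg/mL·hr

Trapezoidal AUC_0→11:
  [0→2]: (12.98+10.80)/2 × 2 = 23.78
  [2→4]: (10.80+8.98)/2 × 2 = 19.78
  [4→5]: (8.98+8.19)/2 × 1 = 8.585
  [5→11]: (8.19+4.72)/2 × 6 = 38.73
  Sum = 90.875 mcg/mL·hr
Extrapolated tail: C_last / k_e = 4.72 / 0.092 = 51.304
AUC_0→∞ = 90.875 + 51.304 = 142.179 mcg/mL·hr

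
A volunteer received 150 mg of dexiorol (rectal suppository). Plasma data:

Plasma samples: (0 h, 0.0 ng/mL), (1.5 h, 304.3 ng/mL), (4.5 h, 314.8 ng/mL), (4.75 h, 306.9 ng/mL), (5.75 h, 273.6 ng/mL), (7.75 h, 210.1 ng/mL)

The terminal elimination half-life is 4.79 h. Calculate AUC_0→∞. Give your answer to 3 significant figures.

AUC = 3460 ng/mL·h

Trapezoidal AUC_0→7.75:
  [0→1.5]: (0.0+304.3)/2 × 1.5 = 228.225
  [1.5→4.5]: (304.3+314.8)/2 × 3 = 928.65
  [4.5→4.75]: (314.8+306.9)/2 × 0.25 = 77.7125
  [4.75→5.75]: (306.9+273.6)/2 × 1 = 290.25
  [5.75→7.75]: (273.6+210.1)/2 × 2 = 483.7
  Sum = 2008.5375 ng/mL·h
k_e = ln2 / t½ = 0.693147 / 4.79 = 0.1447 h^-1
Extrapolated tail: C_last / k_e = 210.1 / 0.1447 = 1451.970
AUC_0→∞ = 2008.5375 + 1451.970 = 3460.5075 ng/mL·h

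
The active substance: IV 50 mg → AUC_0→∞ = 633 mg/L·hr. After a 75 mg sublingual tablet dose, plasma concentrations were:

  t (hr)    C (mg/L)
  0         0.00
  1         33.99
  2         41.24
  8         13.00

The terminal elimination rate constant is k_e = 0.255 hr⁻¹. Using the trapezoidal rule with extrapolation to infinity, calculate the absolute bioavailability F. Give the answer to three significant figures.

Trapezoidal AUC_0→8 (sublingual tablet):
  [0→1]: (0.00+33.99)/2 × 1 = 16.995
  [1→2]: (33.99+41.24)/2 × 1 = 37.615
  [2→8]: (41.24+13.00)/2 × 6 = 162.72
  Sum = 217.33 mg/L·hr
Tail: C_last/k_e = 13.00/0.255 = 50.980
AUC_0→∞ (sublingual tablet) = 217.33 + 50.980 = 268.31 mg/L·hr
F = (AUC_ev/D_ev)/(AUC_iv/D_iv) = (268.31/75)/(633/50) = 3.57747/12.66 = 0.2826

F = 0.283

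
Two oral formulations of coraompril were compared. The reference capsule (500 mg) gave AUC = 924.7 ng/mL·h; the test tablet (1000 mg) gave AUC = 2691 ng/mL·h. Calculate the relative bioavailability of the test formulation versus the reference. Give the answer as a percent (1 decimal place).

F_rel = 145.5%

F_rel = (AUC_test/D_test) / (AUC_ref/D_ref)
      = (2691/1000) / (924.7/500)
      = 2.691 / 1.8494 = 1.4551 = 145.51%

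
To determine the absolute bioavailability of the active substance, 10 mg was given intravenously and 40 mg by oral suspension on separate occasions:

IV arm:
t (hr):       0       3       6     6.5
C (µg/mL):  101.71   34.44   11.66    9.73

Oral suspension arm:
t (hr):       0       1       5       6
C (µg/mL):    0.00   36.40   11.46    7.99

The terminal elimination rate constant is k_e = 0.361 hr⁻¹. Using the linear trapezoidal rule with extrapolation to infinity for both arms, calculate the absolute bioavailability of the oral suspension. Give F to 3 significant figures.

F = 0.119

Trapezoidal AUC_0→6.5 (IV):
  [0→3]: (101.71+34.44)/2 × 3 = 204.225
  [3→6]: (34.44+11.66)/2 × 3 = 69.15
  [6→6.5]: (11.66+9.73)/2 × 0.5 = 5.3475
  Sum = 278.7225 µg/mL·hr
IV tail: 9.73/0.361 = 26.953; AUC_iv,0→∞ = 278.7225 + 26.953 = 305.6755 µg/mL·hr
Trapezoidal AUC_0→6 (oral suspension):
  [0→1]: (0.00+36.40)/2 × 1 = 18.2
  [1→5]: (36.40+11.46)/2 × 4 = 95.72
  [5→6]: (11.46+7.99)/2 × 1 = 9.725
  Sum = 123.645 µg/mL·hr
oral suspension tail: 7.99/0.361 = 22.133; AUC_ev,0→∞ = 123.645 + 22.133 = 145.778 µg/mL·hr
F = (AUC_ev/D_ev)/(AUC_iv/D_iv) = (145.778/40)/(305.6755/10) = 3.64445/30.56755 = 0.1192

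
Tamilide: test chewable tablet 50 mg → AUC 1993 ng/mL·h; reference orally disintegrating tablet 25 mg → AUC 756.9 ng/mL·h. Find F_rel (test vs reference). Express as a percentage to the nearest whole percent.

F_rel = (AUC_test/D_test) / (AUC_ref/D_ref)
      = (1993/50) / (756.9/25)
      = 39.86 / 30.276 = 1.3166 = 131.66%

F_rel = 132%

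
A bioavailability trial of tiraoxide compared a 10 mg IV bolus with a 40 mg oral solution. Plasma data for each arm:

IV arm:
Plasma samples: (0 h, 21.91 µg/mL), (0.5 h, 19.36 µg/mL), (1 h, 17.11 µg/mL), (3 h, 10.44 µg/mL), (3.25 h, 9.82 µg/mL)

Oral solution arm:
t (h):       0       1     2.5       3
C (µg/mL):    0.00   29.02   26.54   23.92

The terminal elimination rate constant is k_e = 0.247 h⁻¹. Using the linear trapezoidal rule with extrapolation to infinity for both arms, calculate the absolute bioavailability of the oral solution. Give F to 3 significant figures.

Trapezoidal AUC_0→3.25 (IV):
  [0→0.5]: (21.91+19.36)/2 × 0.5 = 10.3175
  [0.5→1]: (19.36+17.11)/2 × 0.5 = 9.1175
  [1→3]: (17.11+10.44)/2 × 2 = 27.55
  [3→3.25]: (10.44+9.82)/2 × 0.25 = 2.5325
  Sum = 49.5175 µg/mL·h
IV tail: 9.82/0.247 = 39.757; AUC_iv,0→∞ = 49.5175 + 39.757 = 89.2745 µg/mL·h
Trapezoidal AUC_0→3 (oral solution):
  [0→1]: (0.00+29.02)/2 × 1 = 14.51
  [1→2.5]: (29.02+26.54)/2 × 1.5 = 41.67
  [2.5→3]: (26.54+23.92)/2 × 0.5 = 12.615
  Sum = 68.795 µg/mL·h
oral solution tail: 23.92/0.247 = 96.842; AUC_ev,0→∞ = 68.795 + 96.842 = 165.637 µg/mL·h
F = (AUC_ev/D_ev)/(AUC_iv/D_iv) = (165.637/40)/(89.2745/10) = 4.140925/8.92745 = 0.4638

F = 0.464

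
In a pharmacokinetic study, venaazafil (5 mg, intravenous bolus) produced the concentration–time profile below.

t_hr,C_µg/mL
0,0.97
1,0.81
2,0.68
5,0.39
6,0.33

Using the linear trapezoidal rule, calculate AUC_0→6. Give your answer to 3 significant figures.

AUC = 3.60 µg/mL·hr

Trapezoidal AUC_0→6:
  [0→1]: (0.97+0.81)/2 × 1 = 0.89
  [1→2]: (0.81+0.68)/2 × 1 = 0.745
  [2→5]: (0.68+0.39)/2 × 3 = 1.605
  [5→6]: (0.39+0.33)/2 × 1 = 0.36
  Sum = 3.6 µg/mL·hr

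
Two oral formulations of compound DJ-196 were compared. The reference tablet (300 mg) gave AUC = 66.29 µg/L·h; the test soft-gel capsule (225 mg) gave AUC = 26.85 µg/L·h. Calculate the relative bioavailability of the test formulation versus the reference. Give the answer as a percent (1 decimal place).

F_rel = 54.0%

F_rel = (AUC_test/D_test) / (AUC_ref/D_ref)
      = (26.85/225) / (66.29/300)
      = 0.119333 / 0.220967 = 0.5400 = 54.00%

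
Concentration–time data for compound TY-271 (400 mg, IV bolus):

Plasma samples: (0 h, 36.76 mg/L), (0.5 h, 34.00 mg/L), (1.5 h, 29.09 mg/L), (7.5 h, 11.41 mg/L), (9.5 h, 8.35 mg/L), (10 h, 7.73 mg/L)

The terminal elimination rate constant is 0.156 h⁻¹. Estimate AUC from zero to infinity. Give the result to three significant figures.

AUC = 244 mg/L·h

Trapezoidal AUC_0→10:
  [0→0.5]: (36.76+34.00)/2 × 0.5 = 17.69
  [0.5→1.5]: (34.00+29.09)/2 × 1 = 31.545
  [1.5→7.5]: (29.09+11.41)/2 × 6 = 121.5
  [7.5→9.5]: (11.41+8.35)/2 × 2 = 19.76
  [9.5→10]: (8.35+7.73)/2 × 0.5 = 4.02
  Sum = 194.515 mg/L·h
Extrapolated tail: C_last / k_e = 7.73 / 0.156 = 49.551
AUC_0→∞ = 194.515 + 49.551 = 244.066 mg/L·h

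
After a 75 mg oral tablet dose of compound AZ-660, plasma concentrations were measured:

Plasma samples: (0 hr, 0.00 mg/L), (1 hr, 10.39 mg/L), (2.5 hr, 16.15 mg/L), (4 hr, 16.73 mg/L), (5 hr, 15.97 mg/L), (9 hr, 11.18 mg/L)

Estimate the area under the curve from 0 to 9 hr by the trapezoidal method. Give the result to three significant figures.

Trapezoidal AUC_0→9:
  [0→1]: (0.00+10.39)/2 × 1 = 5.195
  [1→2.5]: (10.39+16.15)/2 × 1.5 = 19.905
  [2.5→4]: (16.15+16.73)/2 × 1.5 = 24.66
  [4→5]: (16.73+15.97)/2 × 1 = 16.35
  [5→9]: (15.97+11.18)/2 × 4 = 54.3
  Sum = 120.41 mg/L·hr

AUC = 120 mg/L·hr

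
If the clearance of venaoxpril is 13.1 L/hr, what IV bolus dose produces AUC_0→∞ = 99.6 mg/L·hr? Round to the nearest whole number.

Dose_iv = CL × AUC_0→∞
     = 13.1 × 99.6 = 1304.76 mg

Dose = 1305 mg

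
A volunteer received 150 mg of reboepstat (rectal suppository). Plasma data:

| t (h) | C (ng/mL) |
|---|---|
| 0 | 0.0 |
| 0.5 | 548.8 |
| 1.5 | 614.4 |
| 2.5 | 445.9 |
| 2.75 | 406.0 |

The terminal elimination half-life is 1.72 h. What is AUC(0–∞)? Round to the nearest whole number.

AUC = 2363 ng/mL·h

Trapezoidal AUC_0→2.75:
  [0→0.5]: (0.0+548.8)/2 × 0.5 = 137.2
  [0.5→1.5]: (548.8+614.4)/2 × 1 = 581.6
  [1.5→2.5]: (614.4+445.9)/2 × 1 = 530.15
  [2.5→2.75]: (445.9+406.0)/2 × 0.25 = 106.4875
  Sum = 1355.4375 ng/mL·h
k_e = ln2 / t½ = 0.693147 / 1.72 = 0.4030 h^-1
Extrapolated tail: C_last / k_e = 406.0 / 0.403 = 1007.444
AUC_0→∞ = 1355.4375 + 1007.444 = 2362.8815 ng/mL·h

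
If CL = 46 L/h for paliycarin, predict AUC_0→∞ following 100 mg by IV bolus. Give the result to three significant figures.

AUC_0→∞ = Dose_iv / CL
        = 100 / 46 = 2.17391 mg/L·h

AUC = 2.17 mg/L·h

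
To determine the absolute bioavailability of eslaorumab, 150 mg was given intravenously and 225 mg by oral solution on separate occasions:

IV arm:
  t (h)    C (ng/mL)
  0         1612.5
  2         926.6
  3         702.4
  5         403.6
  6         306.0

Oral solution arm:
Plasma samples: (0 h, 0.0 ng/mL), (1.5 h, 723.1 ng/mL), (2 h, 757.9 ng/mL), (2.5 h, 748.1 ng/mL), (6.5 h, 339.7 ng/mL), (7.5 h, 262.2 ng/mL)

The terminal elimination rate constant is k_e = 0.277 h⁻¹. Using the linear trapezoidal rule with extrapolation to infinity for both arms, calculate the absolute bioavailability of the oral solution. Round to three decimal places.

Trapezoidal AUC_0→6 (IV):
  [0→2]: (1612.5+926.6)/2 × 2 = 2539.1
  [2→3]: (926.6+702.4)/2 × 1 = 814.5
  [3→5]: (702.4+403.6)/2 × 2 = 1106.0
  [5→6]: (403.6+306.0)/2 × 1 = 354.8
  Sum = 4814.4 ng/mL·h
IV tail: 306.0/0.277 = 1104.693; AUC_iv,0→∞ = 4814.4 + 1104.693 = 5919.093 ng/mL·h
Trapezoidal AUC_0→7.5 (oral solution):
  [0→1.5]: (0.0+723.1)/2 × 1.5 = 542.325
  [1.5→2]: (723.1+757.9)/2 × 0.5 = 370.25
  [2→2.5]: (757.9+748.1)/2 × 0.5 = 376.5
  [2.5→6.5]: (748.1+339.7)/2 × 4 = 2175.6
  [6.5→7.5]: (339.7+262.2)/2 × 1 = 300.95
  Sum = 3765.625 ng/mL·h
oral solution tail: 262.2/0.277 = 946.570; AUC_ev,0→∞ = 3765.625 + 946.570 = 4712.195 ng/mL·h
F = (AUC_ev/D_ev)/(AUC_iv/D_iv) = (4712.195/225)/(5919.093/150) = 20.9431/39.46062 = 0.5307

F = 0.531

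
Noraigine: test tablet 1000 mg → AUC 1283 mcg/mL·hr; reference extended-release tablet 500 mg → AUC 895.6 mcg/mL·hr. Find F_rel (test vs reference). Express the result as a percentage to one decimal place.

F_rel = 71.6%

F_rel = (AUC_test/D_test) / (AUC_ref/D_ref)
      = (1283/1000) / (895.6/500)
      = 1.283 / 1.7912 = 0.7163 = 71.63%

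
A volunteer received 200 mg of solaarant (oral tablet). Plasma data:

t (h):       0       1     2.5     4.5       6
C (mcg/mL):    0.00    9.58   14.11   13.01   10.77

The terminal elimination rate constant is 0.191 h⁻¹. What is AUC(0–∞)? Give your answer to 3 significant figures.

Trapezoidal AUC_0→6:
  [0→1]: (0.00+9.58)/2 × 1 = 4.79
  [1→2.5]: (9.58+14.11)/2 × 1.5 = 17.7675
  [2.5→4.5]: (14.11+13.01)/2 × 2 = 27.12
  [4.5→6]: (13.01+10.77)/2 × 1.5 = 17.835
  Sum = 67.5125 mcg/mL·h
Extrapolated tail: C_last / k_e = 10.77 / 0.191 = 56.387
AUC_0→∞ = 67.5125 + 56.387 = 123.8995 mcg/mL·h

AUC = 124 mcg/mL·h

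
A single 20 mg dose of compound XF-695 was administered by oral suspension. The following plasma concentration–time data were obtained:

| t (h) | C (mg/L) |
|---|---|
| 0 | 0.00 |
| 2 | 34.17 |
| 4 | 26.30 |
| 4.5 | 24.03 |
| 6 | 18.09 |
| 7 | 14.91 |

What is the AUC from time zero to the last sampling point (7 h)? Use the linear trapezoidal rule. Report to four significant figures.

Trapezoidal AUC_0→7:
  [0→2]: (0.00+34.17)/2 × 2 = 34.17
  [2→4]: (34.17+26.30)/2 × 2 = 60.47
  [4→4.5]: (26.30+24.03)/2 × 0.5 = 12.5825
  [4.5→6]: (24.03+18.09)/2 × 1.5 = 31.59
  [6→7]: (18.09+14.91)/2 × 1 = 16.5
  Sum = 155.3125 mg/L·h

AUC = 155.3 mg/L·h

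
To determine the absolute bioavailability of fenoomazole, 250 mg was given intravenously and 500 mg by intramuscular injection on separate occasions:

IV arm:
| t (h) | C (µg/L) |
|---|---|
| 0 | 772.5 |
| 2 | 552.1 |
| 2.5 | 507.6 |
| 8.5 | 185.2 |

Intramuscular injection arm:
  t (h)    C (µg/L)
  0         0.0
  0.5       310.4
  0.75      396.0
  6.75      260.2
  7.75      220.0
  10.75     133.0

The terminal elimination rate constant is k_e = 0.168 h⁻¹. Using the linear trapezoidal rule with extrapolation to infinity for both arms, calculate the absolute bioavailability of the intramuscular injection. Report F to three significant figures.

F = 0.387

Trapezoidal AUC_0→8.5 (IV):
  [0→2]: (772.5+552.1)/2 × 2 = 1324.6
  [2→2.5]: (552.1+507.6)/2 × 0.5 = 264.925
  [2.5→8.5]: (507.6+185.2)/2 × 6 = 2078.4
  Sum = 3667.925 µg/L·h
IV tail: 185.2/0.168 = 1102.381; AUC_iv,0→∞ = 3667.925 + 1102.381 = 4770.306 µg/L·h
Trapezoidal AUC_0→10.75 (intramuscular injection):
  [0→0.5]: (0.0+310.4)/2 × 0.5 = 77.6
  [0.5→0.75]: (310.4+396.0)/2 × 0.25 = 88.3
  [0.75→6.75]: (396.0+260.2)/2 × 6 = 1968.6
  [6.75→7.75]: (260.2+220.0)/2 × 1 = 240.1
  [7.75→10.75]: (220.0+133.0)/2 × 3 = 529.5
  Sum = 2904.1 µg/L·h
intramuscular injection tail: 133.0/0.168 = 791.667; AUC_ev,0→∞ = 2904.1 + 791.667 = 3695.767 µg/L·h
F = (AUC_ev/D_ev)/(AUC_iv/D_iv) = (3695.767/500)/(4770.306/250) = 7.391534/19.081224 = 0.3874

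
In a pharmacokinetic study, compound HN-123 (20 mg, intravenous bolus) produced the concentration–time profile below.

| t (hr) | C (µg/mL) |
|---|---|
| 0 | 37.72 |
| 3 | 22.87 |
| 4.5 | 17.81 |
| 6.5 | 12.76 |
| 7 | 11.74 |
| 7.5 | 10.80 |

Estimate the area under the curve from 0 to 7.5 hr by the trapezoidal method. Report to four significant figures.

AUC = 163.7 µg/mL·hr

Trapezoidal AUC_0→7.5:
  [0→3]: (37.72+22.87)/2 × 3 = 90.885
  [3→4.5]: (22.87+17.81)/2 × 1.5 = 30.51
  [4.5→6.5]: (17.81+12.76)/2 × 2 = 30.57
  [6.5→7]: (12.76+11.74)/2 × 0.5 = 6.125
  [7→7.5]: (11.74+10.80)/2 × 0.5 = 5.635
  Sum = 163.725 µg/mL·hr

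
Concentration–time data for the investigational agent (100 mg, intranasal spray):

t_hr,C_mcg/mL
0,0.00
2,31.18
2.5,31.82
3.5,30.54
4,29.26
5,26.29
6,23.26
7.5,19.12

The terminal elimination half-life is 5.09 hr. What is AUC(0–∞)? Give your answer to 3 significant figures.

Trapezoidal AUC_0→7.5:
  [0→2]: (0.00+31.18)/2 × 2 = 31.18
  [2→2.5]: (31.18+31.82)/2 × 0.5 = 15.75
  [2.5→3.5]: (31.82+30.54)/2 × 1 = 31.18
  [3.5→4]: (30.54+29.26)/2 × 0.5 = 14.95
  [4→5]: (29.26+26.29)/2 × 1 = 27.775
  [5→6]: (26.29+23.26)/2 × 1 = 24.775
  [6→7.5]: (23.26+19.12)/2 × 1.5 = 31.785
  Sum = 177.395 mcg/mL·hr
k_e = ln2 / t½ = 0.693147 / 5.09 = 0.1362 hr^-1
Extrapolated tail: C_last / k_e = 19.12 / 0.1362 = 140.382
AUC_0→∞ = 177.395 + 140.382 = 317.777 mcg/mL·hr

AUC = 318 mcg/mL·hr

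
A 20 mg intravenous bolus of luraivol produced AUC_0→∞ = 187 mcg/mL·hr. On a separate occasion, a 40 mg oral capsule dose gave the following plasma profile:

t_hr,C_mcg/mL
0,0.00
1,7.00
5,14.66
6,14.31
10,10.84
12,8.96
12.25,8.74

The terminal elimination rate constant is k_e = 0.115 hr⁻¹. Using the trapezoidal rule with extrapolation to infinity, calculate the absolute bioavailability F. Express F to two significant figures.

F = 0.56

Trapezoidal AUC_0→12.25 (oral capsule):
  [0→1]: (0.00+7.00)/2 × 1 = 3.5
  [1→5]: (7.00+14.66)/2 × 4 = 43.32
  [5→6]: (14.66+14.31)/2 × 1 = 14.485
  [6→10]: (14.31+10.84)/2 × 4 = 50.3
  [10→12]: (10.84+8.96)/2 × 2 = 19.8
  [12→12.25]: (8.96+8.74)/2 × 0.25 = 2.2125
  Sum = 133.6175 mcg/mL·hr
Tail: C_last/k_e = 8.74/0.115 = 76.000
AUC_0→∞ (oral capsule) = 133.6175 + 76.000 = 209.6175 mcg/mL·hr
F = (AUC_ev/D_ev)/(AUC_iv/D_iv) = (209.6175/40)/(187/20) = 5.2404375/9.35 = 0.5605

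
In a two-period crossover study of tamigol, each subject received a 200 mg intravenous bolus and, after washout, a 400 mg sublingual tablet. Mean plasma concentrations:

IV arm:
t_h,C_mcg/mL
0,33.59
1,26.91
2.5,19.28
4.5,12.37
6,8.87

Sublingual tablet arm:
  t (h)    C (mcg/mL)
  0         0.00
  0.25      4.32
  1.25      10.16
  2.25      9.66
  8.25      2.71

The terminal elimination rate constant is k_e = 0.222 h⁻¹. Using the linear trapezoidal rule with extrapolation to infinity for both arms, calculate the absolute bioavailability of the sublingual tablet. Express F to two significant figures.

Trapezoidal AUC_0→6 (IV):
  [0→1]: (33.59+26.91)/2 × 1 = 30.25
  [1→2.5]: (26.91+19.28)/2 × 1.5 = 34.6425
  [2.5→4.5]: (19.28+12.37)/2 × 2 = 31.65
  [4.5→6]: (12.37+8.87)/2 × 1.5 = 15.93
  Sum = 112.4725 mcg/mL·h
IV tail: 8.87/0.222 = 39.955; AUC_iv,0→∞ = 112.4725 + 39.955 = 152.4275 mcg/mL·h
Trapezoidal AUC_0→8.25 (sublingual tablet):
  [0→0.25]: (0.00+4.32)/2 × 0.25 = 0.54
  [0.25→1.25]: (4.32+10.16)/2 × 1 = 7.24
  [1.25→2.25]: (10.16+9.66)/2 × 1 = 9.91
  [2.25→8.25]: (9.66+2.71)/2 × 6 = 37.11
  Sum = 54.8 mcg/mL·h
sublingual tablet tail: 2.71/0.222 = 12.207; AUC_ev,0→∞ = 54.8 + 12.207 = 67.007 mcg/mL·h
F = (AUC_ev/D_ev)/(AUC_iv/D_iv) = (67.007/400)/(152.4275/200) = 0.1675175/0.7621375 = 0.2198

F = 0.22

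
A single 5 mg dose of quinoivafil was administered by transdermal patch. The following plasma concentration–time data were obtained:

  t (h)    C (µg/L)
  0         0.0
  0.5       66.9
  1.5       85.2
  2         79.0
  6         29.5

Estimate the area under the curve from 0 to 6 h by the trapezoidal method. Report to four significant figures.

Trapezoidal AUC_0→6:
  [0→0.5]: (0.0+66.9)/2 × 0.5 = 16.725
  [0.5→1.5]: (66.9+85.2)/2 × 1 = 76.05
  [1.5→2]: (85.2+79.0)/2 × 0.5 = 41.05
  [2→6]: (79.0+29.5)/2 × 4 = 217.0
  Sum = 350.825 µg/L·h

AUC = 350.8 µg/L·h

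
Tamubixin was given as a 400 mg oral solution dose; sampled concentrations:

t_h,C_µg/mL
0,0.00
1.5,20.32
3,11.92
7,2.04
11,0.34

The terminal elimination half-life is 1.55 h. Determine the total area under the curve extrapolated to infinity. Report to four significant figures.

Trapezoidal AUC_0→11:
  [0→1.5]: (0.00+20.32)/2 × 1.5 = 15.24
  [1.5→3]: (20.32+11.92)/2 × 1.5 = 24.18
  [3→7]: (11.92+2.04)/2 × 4 = 27.92
  [7→11]: (2.04+0.34)/2 × 4 = 4.76
  Sum = 72.1 µg/mL·h
k_e = ln2 / t½ = 0.693147 / 1.55 = 0.4472 h^-1
Extrapolated tail: C_last / k_e = 0.34 / 0.4472 = 0.760
AUC_0→∞ = 72.1 + 0.760 = 72.86 µg/mL·h

AUC = 72.86 µg/mL·h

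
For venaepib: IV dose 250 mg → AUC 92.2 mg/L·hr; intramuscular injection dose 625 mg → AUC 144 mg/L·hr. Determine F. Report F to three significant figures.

F = 0.625

F = (AUC_ev / D_ev) / (AUC_iv / D_iv)
  = (144/625) / (92.2/250)
  = 0.2304 / 0.3688 = 0.6247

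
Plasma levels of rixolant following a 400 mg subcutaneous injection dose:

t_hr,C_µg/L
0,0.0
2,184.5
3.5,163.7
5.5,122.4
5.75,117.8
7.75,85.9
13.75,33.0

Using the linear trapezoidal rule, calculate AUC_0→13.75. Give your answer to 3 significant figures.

AUC = 1320 µg/L·hr

Trapezoidal AUC_0→13.75:
  [0→2]: (0.0+184.5)/2 × 2 = 184.5
  [2→3.5]: (184.5+163.7)/2 × 1.5 = 261.15
  [3.5→5.5]: (163.7+122.4)/2 × 2 = 286.1
  [5.5→5.75]: (122.4+117.8)/2 × 0.25 = 30.025
  [5.75→7.75]: (117.8+85.9)/2 × 2 = 203.7
  [7.75→13.75]: (85.9+33.0)/2 × 6 = 356.7
  Sum = 1322.175 µg/L·hr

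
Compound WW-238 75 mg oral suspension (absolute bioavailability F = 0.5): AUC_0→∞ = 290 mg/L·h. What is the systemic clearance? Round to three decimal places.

CL = 0.129 L/h

CL = F × Dose / AUC_0→∞
   = 0.5 × 75 / 290 = 0.12931 L/h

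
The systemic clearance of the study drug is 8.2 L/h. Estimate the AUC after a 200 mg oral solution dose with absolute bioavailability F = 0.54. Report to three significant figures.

AUC = 13.2 mg/L·h

AUC_0→∞ = F × Dose / CL
        = 0.54 × 200 / 8.2 = 13.1707 mg/L·h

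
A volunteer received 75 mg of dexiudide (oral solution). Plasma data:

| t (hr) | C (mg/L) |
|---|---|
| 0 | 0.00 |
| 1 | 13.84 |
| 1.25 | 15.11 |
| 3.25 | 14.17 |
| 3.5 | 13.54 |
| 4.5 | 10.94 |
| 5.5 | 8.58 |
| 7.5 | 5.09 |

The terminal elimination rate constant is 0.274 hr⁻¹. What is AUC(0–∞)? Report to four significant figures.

Trapezoidal AUC_0→7.5:
  [0→1]: (0.00+13.84)/2 × 1 = 6.92
  [1→1.25]: (13.84+15.11)/2 × 0.25 = 3.61875
  [1.25→3.25]: (15.11+14.17)/2 × 2 = 29.28
  [3.25→3.5]: (14.17+13.54)/2 × 0.25 = 3.46375
  [3.5→4.5]: (13.54+10.94)/2 × 1 = 12.24
  [4.5→5.5]: (10.94+8.58)/2 × 1 = 9.76
  [5.5→7.5]: (8.58+5.09)/2 × 2 = 13.67
  Sum = 78.9525 mg/L·hr
Extrapolated tail: C_last / k_e = 5.09 / 0.274 = 18.577
AUC_0→∞ = 78.9525 + 18.577 = 97.5295 mg/L·hr

AUC = 97.53 mg/L·hr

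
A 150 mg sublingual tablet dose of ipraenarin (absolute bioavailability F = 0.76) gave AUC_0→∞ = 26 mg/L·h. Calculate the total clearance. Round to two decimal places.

CL = 4.38 L/h

CL = F × Dose / AUC_0→∞
   = 0.76 × 150 / 26 = 4.38462 L/h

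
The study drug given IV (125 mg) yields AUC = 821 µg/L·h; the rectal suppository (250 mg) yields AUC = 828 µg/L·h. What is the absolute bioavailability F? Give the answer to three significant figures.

F = 0.504

F = (AUC_ev / D_ev) / (AUC_iv / D_iv)
  = (828/250) / (821/125)
  = 3.312 / 6.568 = 0.5043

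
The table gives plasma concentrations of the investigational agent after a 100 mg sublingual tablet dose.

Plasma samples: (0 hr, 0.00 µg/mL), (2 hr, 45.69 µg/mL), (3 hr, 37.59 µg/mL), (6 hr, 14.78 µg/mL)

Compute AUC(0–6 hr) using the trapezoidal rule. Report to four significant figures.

AUC = 165.9 µg/mL·hr

Trapezoidal AUC_0→6:
  [0→2]: (0.00+45.69)/2 × 2 = 45.69
  [2→3]: (45.69+37.59)/2 × 1 = 41.64
  [3→6]: (37.59+14.78)/2 × 3 = 78.555
  Sum = 165.885 µg/mL·hr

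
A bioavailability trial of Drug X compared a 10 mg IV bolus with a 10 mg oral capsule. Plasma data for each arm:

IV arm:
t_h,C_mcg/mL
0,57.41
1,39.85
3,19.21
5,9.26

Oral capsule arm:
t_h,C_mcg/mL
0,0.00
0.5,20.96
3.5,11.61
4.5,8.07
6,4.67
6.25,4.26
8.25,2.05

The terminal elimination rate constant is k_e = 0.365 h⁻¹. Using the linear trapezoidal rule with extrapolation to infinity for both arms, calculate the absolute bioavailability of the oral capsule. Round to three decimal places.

Trapezoidal AUC_0→5 (IV):
  [0→1]: (57.41+39.85)/2 × 1 = 48.63
  [1→3]: (39.85+19.21)/2 × 2 = 59.06
  [3→5]: (19.21+9.26)/2 × 2 = 28.47
  Sum = 136.16 mcg/mL·h
IV tail: 9.26/0.365 = 25.370; AUC_iv,0→∞ = 136.16 + 25.370 = 161.53 mcg/mL·h
Trapezoidal AUC_0→8.25 (oral capsule):
  [0→0.5]: (0.00+20.96)/2 × 0.5 = 5.24
  [0.5→3.5]: (20.96+11.61)/2 × 3 = 48.855
  [3.5→4.5]: (11.61+8.07)/2 × 1 = 9.84
  [4.5→6]: (8.07+4.67)/2 × 1.5 = 9.555
  [6→6.25]: (4.67+4.26)/2 × 0.25 = 1.11625
  [6.25→8.25]: (4.26+2.05)/2 × 2 = 6.31
  Sum = 80.91625 mcg/mL·h
oral capsule tail: 2.05/0.365 = 5.616; AUC_ev,0→∞ = 80.91625 + 5.616 = 86.53225 mcg/mL·h
F = (AUC_ev/D_ev)/(AUC_iv/D_iv) = (86.53225/10)/(161.53/10) = 8.653225/16.153 = 0.5357

F = 0.536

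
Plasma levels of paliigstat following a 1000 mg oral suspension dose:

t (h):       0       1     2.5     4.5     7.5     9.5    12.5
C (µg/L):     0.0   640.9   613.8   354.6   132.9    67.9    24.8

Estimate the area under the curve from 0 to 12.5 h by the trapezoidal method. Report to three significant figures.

Trapezoidal AUC_0→12.5:
  [0→1]: (0.0+640.9)/2 × 1 = 320.45
  [1→2.5]: (640.9+613.8)/2 × 1.5 = 941.025
  [2.5→4.5]: (613.8+354.6)/2 × 2 = 968.4
  [4.5→7.5]: (354.6+132.9)/2 × 3 = 731.25
  [7.5→9.5]: (132.9+67.9)/2 × 2 = 200.8
  [9.5→12.5]: (67.9+24.8)/2 × 3 = 139.05
  Sum = 3300.975 µg/L·h

AUC = 3300 µg/L·h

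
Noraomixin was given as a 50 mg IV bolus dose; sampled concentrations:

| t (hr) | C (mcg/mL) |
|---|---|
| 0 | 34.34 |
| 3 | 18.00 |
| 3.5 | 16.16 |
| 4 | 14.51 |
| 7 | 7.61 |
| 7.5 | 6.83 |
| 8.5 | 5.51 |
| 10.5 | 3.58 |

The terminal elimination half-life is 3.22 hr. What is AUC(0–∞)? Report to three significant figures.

AUC = 163 mcg/mL·hr

Trapezoidal AUC_0→10.5:
  [0→3]: (34.34+18.00)/2 × 3 = 78.51
  [3→3.5]: (18.00+16.16)/2 × 0.5 = 8.54
  [3.5→4]: (16.16+14.51)/2 × 0.5 = 7.6675
  [4→7]: (14.51+7.61)/2 × 3 = 33.18
  [7→7.5]: (7.61+6.83)/2 × 0.5 = 3.61
  [7.5→8.5]: (6.83+5.51)/2 × 1 = 6.17
  [8.5→10.5]: (5.51+3.58)/2 × 2 = 9.09
  Sum = 146.7675 mcg/mL·hr
k_e = ln2 / t½ = 0.693147 / 3.22 = 0.2153 hr^-1
Extrapolated tail: C_last / k_e = 3.58 / 0.2153 = 16.628
AUC_0→∞ = 146.7675 + 16.628 = 163.3955 mcg/mL·hr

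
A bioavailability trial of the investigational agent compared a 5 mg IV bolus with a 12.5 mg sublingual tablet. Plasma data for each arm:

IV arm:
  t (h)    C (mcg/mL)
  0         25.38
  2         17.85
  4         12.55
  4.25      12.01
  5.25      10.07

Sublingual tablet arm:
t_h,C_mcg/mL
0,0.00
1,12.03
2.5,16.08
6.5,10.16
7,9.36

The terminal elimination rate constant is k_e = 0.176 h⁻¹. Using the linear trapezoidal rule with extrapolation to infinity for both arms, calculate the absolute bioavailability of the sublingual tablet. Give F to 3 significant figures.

F = 0.380

Trapezoidal AUC_0→5.25 (IV):
  [0→2]: (25.38+17.85)/2 × 2 = 43.23
  [2→4]: (17.85+12.55)/2 × 2 = 30.4
  [4→4.25]: (12.55+12.01)/2 × 0.25 = 3.07
  [4.25→5.25]: (12.01+10.07)/2 × 1 = 11.04
  Sum = 87.74 mcg/mL·h
IV tail: 10.07/0.176 = 57.216; AUC_iv,0→∞ = 87.74 + 57.216 = 144.956 mcg/mL·h
Trapezoidal AUC_0→7 (sublingual tablet):
  [0→1]: (0.00+12.03)/2 × 1 = 6.015
  [1→2.5]: (12.03+16.08)/2 × 1.5 = 21.0825
  [2.5→6.5]: (16.08+10.16)/2 × 4 = 52.48
  [6.5→7]: (10.16+9.36)/2 × 0.5 = 4.88
  Sum = 84.4575 mcg/mL·h
sublingual tablet tail: 9.36/0.176 = 53.182; AUC_ev,0→∞ = 84.4575 + 53.182 = 137.6395 mcg/mL·h
F = (AUC_ev/D_ev)/(AUC_iv/D_iv) = (137.6395/12.5)/(144.956/5) = 11.01116/28.9912 = 0.3798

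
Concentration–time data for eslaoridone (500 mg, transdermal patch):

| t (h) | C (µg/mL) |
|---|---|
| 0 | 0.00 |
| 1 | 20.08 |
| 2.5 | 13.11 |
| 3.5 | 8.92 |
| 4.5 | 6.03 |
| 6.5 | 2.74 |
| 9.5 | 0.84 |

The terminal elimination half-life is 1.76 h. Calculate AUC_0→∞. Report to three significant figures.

Trapezoidal AUC_0→9.5:
  [0→1]: (0.00+20.08)/2 × 1 = 10.04
  [1→2.5]: (20.08+13.11)/2 × 1.5 = 24.8925
  [2.5→3.5]: (13.11+8.92)/2 × 1 = 11.015
  [3.5→4.5]: (8.92+6.03)/2 × 1 = 7.475
  [4.5→6.5]: (6.03+2.74)/2 × 2 = 8.77
  [6.5→9.5]: (2.74+0.84)/2 × 3 = 5.37
  Sum = 67.5625 µg/mL·h
k_e = ln2 / t½ = 0.693147 / 1.76 = 0.3938 h^-1
Extrapolated tail: C_last / k_e = 0.84 / 0.3938 = 2.133
AUC_0→∞ = 67.5625 + 2.133 = 69.6955 µg/mL·h

AUC = 69.7 µg/mL·h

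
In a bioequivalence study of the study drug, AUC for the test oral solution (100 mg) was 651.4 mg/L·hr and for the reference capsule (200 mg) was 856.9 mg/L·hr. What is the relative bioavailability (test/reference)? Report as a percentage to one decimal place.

F_rel = 152.0%

F_rel = (AUC_test/D_test) / (AUC_ref/D_ref)
      = (651.4/100) / (856.9/200)
      = 6.514 / 4.2845 = 1.5204 = 152.04%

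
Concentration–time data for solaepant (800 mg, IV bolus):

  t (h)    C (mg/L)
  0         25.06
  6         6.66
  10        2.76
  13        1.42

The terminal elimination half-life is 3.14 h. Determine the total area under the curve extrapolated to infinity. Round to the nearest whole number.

Trapezoidal AUC_0→13:
  [0→6]: (25.06+6.66)/2 × 6 = 95.16
  [6→10]: (6.66+2.76)/2 × 4 = 18.84
  [10→13]: (2.76+1.42)/2 × 3 = 6.27
  Sum = 120.27 mg/L·h
k_e = ln2 / t½ = 0.693147 / 3.14 = 0.2207 h^-1
Extrapolated tail: C_last / k_e = 1.42 / 0.2207 = 6.434
AUC_0→∞ = 120.27 + 6.434 = 126.704 mg/L·h

AUC = 127 mg/L·h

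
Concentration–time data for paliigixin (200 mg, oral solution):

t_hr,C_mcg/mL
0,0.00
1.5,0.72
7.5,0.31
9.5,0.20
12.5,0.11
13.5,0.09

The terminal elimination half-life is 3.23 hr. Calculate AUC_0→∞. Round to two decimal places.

Trapezoidal AUC_0→13.5:
  [0→1.5]: (0.00+0.72)/2 × 1.5 = 0.54
  [1.5→7.5]: (0.72+0.31)/2 × 6 = 3.09
  [7.5→9.5]: (0.31+0.20)/2 × 2 = 0.51
  [9.5→12.5]: (0.20+0.11)/2 × 3 = 0.465
  [12.5→13.5]: (0.11+0.09)/2 × 1 = 0.1
  Sum = 4.705 mcg/mL·hr
k_e = ln2 / t½ = 0.693147 / 3.23 = 0.2146 hr^-1
Extrapolated tail: C_last / k_e = 0.09 / 0.2146 = 0.419
AUC_0→∞ = 4.705 + 0.419 = 5.124 mcg/mL·hr

AUC = 5.12 mcg/mL·hr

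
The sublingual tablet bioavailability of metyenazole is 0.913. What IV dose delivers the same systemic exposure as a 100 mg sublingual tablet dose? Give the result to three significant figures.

D_iv = 91.3 mg

Systemic exposure from an extravascular dose = F × D_ev, so the equivalent IV dose is F × D_ev.
D_iv = F × D_ev = 0.913 × 100 = 91.3 mg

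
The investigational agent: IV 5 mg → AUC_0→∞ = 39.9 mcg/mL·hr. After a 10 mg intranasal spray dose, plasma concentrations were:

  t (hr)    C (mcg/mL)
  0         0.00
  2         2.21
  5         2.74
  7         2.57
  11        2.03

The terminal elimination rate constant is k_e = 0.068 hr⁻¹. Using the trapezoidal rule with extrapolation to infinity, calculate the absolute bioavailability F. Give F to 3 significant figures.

F = 0.677

Trapezoidal AUC_0→11 (intranasal spray):
  [0→2]: (0.00+2.21)/2 × 2 = 2.21
  [2→5]: (2.21+2.74)/2 × 3 = 7.425
  [5→7]: (2.74+2.57)/2 × 2 = 5.31
  [7→11]: (2.57+2.03)/2 × 4 = 9.2
  Sum = 24.145 mcg/mL·hr
Tail: C_last/k_e = 2.03/0.068 = 29.853
AUC_0→∞ (intranasal spray) = 24.145 + 29.853 = 53.998 mcg/mL·hr
F = (AUC_ev/D_ev)/(AUC_iv/D_iv) = (53.998/10)/(39.9/5) = 5.3998/7.98 = 0.6767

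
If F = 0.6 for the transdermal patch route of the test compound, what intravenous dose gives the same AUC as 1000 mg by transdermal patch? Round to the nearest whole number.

D_iv = 600 mg

Systemic exposure from an extravascular dose = F × D_ev, so the equivalent IV dose is F × D_ev.
D_iv = F × D_ev = 0.6 × 1000 = 600 mg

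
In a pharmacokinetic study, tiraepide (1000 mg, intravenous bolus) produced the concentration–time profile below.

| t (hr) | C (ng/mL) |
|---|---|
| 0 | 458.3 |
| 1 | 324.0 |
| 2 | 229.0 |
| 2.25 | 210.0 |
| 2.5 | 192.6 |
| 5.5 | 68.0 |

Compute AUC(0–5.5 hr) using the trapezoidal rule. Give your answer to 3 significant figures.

AUC = 1160 ng/mL·hr

Trapezoidal AUC_0→5.5:
  [0→1]: (458.3+324.0)/2 × 1 = 391.15
  [1→2]: (324.0+229.0)/2 × 1 = 276.5
  [2→2.25]: (229.0+210.0)/2 × 0.25 = 54.875
  [2.25→2.5]: (210.0+192.6)/2 × 0.25 = 50.325
  [2.5→5.5]: (192.6+68.0)/2 × 3 = 390.9
  Sum = 1163.75 ng/mL·hr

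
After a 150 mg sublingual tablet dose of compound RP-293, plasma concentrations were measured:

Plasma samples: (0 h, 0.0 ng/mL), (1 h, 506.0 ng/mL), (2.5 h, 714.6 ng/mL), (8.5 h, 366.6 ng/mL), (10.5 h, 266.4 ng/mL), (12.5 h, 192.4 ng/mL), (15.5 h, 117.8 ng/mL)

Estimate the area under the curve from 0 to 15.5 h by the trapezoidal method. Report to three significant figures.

Trapezoidal AUC_0→15.5:
  [0→1]: (0.0+506.0)/2 × 1 = 253.0
  [1→2.5]: (506.0+714.6)/2 × 1.5 = 915.45
  [2.5→8.5]: (714.6+366.6)/2 × 6 = 3243.6
  [8.5→10.5]: (366.6+266.4)/2 × 2 = 633.0
  [10.5→12.5]: (266.4+192.4)/2 × 2 = 458.8
  [12.5→15.5]: (192.4+117.8)/2 × 3 = 465.3
  Sum = 5969.15 ng/mL·h

AUC = 5970 ng/mL·h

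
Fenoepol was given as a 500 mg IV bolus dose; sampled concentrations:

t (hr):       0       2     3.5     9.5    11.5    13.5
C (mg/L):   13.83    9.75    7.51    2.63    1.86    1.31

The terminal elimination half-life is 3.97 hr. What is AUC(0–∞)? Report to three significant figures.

Trapezoidal AUC_0→13.5:
  [0→2]: (13.83+9.75)/2 × 2 = 23.58
  [2→3.5]: (9.75+7.51)/2 × 1.5 = 12.945
  [3.5→9.5]: (7.51+2.63)/2 × 6 = 30.42
  [9.5→11.5]: (2.63+1.86)/2 × 2 = 4.49
  [11.5→13.5]: (1.86+1.31)/2 × 2 = 3.17
  Sum = 74.605 mg/L·hr
k_e = ln2 / t½ = 0.693147 / 3.97 = 0.1746 hr^-1
Extrapolated tail: C_last / k_e = 1.31 / 0.1746 = 7.503
AUC_0→∞ = 74.605 + 7.503 = 82.108 mg/L·hr

AUC = 82.1 mg/L·hr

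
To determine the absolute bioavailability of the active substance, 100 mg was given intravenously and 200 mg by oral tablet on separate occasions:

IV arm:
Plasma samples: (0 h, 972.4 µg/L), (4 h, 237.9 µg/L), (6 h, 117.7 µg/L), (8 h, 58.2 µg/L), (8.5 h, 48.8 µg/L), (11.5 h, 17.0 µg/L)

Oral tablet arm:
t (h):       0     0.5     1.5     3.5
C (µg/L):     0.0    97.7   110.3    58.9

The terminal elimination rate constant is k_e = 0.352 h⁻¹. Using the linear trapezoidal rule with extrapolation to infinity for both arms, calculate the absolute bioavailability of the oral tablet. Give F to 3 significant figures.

Trapezoidal AUC_0→11.5 (IV):
  [0→4]: (972.4+237.9)/2 × 4 = 2420.6
  [4→6]: (237.9+117.7)/2 × 2 = 355.6
  [6→8]: (117.7+58.2)/2 × 2 = 175.9
  [8→8.5]: (58.2+48.8)/2 × 0.5 = 26.75
  [8.5→11.5]: (48.8+17.0)/2 × 3 = 98.7
  Sum = 3077.55 µg/L·h
IV tail: 17.0/0.352 = 48.295; AUC_iv,0→∞ = 3077.55 + 48.295 = 3125.845 µg/L·h
Trapezoidal AUC_0→3.5 (oral tablet):
  [0→0.5]: (0.0+97.7)/2 × 0.5 = 24.425
  [0.5→1.5]: (97.7+110.3)/2 × 1 = 104.0
  [1.5→3.5]: (110.3+58.9)/2 × 2 = 169.2
  Sum = 297.625 µg/L·h
oral tablet tail: 58.9/0.352 = 167.330; AUC_ev,0→∞ = 297.625 + 167.330 = 464.955 µg/L·h
F = (AUC_ev/D_ev)/(AUC_iv/D_iv) = (464.955/200)/(3125.845/100) = 2.324775/31.25845 = 0.0744

F = 0.0744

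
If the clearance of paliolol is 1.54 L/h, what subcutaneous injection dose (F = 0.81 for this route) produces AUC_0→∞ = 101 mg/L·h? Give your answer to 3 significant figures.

Dose = CL × AUC_0→∞ / F
     = 1.54 × 101 / 0.81 = 192.025 mg

Dose = 192 mg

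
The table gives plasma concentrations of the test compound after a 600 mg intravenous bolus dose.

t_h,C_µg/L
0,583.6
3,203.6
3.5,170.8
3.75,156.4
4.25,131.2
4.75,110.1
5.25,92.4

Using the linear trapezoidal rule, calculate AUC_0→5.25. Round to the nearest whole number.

AUC = 1498 µg/L·h

Trapezoidal AUC_0→5.25:
  [0→3]: (583.6+203.6)/2 × 3 = 1180.8
  [3→3.5]: (203.6+170.8)/2 × 0.5 = 93.6
  [3.5→3.75]: (170.8+156.4)/2 × 0.25 = 40.9
  [3.75→4.25]: (156.4+131.2)/2 × 0.5 = 71.9
  [4.25→4.75]: (131.2+110.1)/2 × 0.5 = 60.325
  [4.75→5.25]: (110.1+92.4)/2 × 0.5 = 50.625
  Sum = 1498.15 µg/L·h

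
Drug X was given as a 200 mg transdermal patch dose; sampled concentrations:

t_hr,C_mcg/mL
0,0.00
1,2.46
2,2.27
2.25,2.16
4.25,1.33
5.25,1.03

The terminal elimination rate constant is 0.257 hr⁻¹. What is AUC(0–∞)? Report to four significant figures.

Trapezoidal AUC_0→5.25:
  [0→1]: (0.00+2.46)/2 × 1 = 1.23
  [1→2]: (2.46+2.27)/2 × 1 = 2.365
  [2→2.25]: (2.27+2.16)/2 × 0.25 = 0.55375
  [2.25→4.25]: (2.16+1.33)/2 × 2 = 3.49
  [4.25→5.25]: (1.33+1.03)/2 × 1 = 1.18
  Sum = 8.81875 mcg/mL·hr
Extrapolated tail: C_last / k_e = 1.03 / 0.257 = 4.008
AUC_0→∞ = 8.81875 + 4.008 = 12.82675 mcg/mL·hr

AUC = 12.83 mcg/mL·hr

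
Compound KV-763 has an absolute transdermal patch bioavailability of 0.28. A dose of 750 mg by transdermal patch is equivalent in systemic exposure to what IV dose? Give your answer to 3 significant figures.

Systemic exposure from an extravascular dose = F × D_ev, so the equivalent IV dose is F × D_ev.
D_iv = F × D_ev = 0.28 × 750 = 210 mg

D_iv = 210 mg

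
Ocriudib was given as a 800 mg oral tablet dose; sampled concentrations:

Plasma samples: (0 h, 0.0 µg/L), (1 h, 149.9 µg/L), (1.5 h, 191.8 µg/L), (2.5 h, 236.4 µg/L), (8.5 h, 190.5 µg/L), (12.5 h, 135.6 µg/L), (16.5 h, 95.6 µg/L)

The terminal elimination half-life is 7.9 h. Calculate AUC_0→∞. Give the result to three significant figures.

AUC = 3860 µg/L·h

Trapezoidal AUC_0→16.5:
  [0→1]: (0.0+149.9)/2 × 1 = 74.95
  [1→1.5]: (149.9+191.8)/2 × 0.5 = 85.425
  [1.5→2.5]: (191.8+236.4)/2 × 1 = 214.1
  [2.5→8.5]: (236.4+190.5)/2 × 6 = 1280.7
  [8.5→12.5]: (190.5+135.6)/2 × 4 = 652.2
  [12.5→16.5]: (135.6+95.6)/2 × 4 = 462.4
  Sum = 2769.775 µg/L·h
k_e = ln2 / t½ = 0.693147 / 7.9 = 0.0877 h^-1
Extrapolated tail: C_last / k_e = 95.6 / 0.0877 = 1090.080
AUC_0→∞ = 2769.775 + 1090.080 = 3859.855 µg/L·h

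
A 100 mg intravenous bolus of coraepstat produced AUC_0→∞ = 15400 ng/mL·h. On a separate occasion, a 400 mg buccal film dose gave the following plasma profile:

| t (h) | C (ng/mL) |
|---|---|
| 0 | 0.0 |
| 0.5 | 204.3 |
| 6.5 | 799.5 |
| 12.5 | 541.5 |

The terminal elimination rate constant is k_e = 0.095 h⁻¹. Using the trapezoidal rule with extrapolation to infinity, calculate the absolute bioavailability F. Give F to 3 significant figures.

F = 0.208

Trapezoidal AUC_0→12.5 (buccal film):
  [0→0.5]: (0.0+204.3)/2 × 0.5 = 51.075
  [0.5→6.5]: (204.3+799.5)/2 × 6 = 3011.4
  [6.5→12.5]: (799.5+541.5)/2 × 6 = 4023.0
  Sum = 7085.475 ng/mL·h
Tail: C_last/k_e = 541.5/0.095 = 5700.000
AUC_0→∞ (buccal film) = 7085.475 + 5700.000 = 12785.475 ng/mL·h
F = (AUC_ev/D_ev)/(AUC_iv/D_iv) = (12785.475/400)/(15400/100) = 31.9637/154 = 0.2076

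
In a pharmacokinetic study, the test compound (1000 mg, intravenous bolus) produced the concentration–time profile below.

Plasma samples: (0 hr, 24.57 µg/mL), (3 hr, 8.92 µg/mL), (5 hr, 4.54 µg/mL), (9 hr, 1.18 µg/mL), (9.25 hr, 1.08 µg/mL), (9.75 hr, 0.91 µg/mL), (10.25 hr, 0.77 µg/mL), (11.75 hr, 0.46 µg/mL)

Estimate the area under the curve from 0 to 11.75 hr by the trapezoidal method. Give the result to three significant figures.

Trapezoidal AUC_0→11.75:
  [0→3]: (24.57+8.92)/2 × 3 = 50.235
  [3→5]: (8.92+4.54)/2 × 2 = 13.46
  [5→9]: (4.54+1.18)/2 × 4 = 11.44
  [9→9.25]: (1.18+1.08)/2 × 0.25 = 0.2825
  [9.25→9.75]: (1.08+0.91)/2 × 0.5 = 0.4975
  [9.75→10.25]: (0.91+0.77)/2 × 0.5 = 0.42
  [10.25→11.75]: (0.77+0.46)/2 × 1.5 = 0.9225
  Sum = 77.2575 µg/mL·hr

AUC = 77.3 µg/mL·hr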